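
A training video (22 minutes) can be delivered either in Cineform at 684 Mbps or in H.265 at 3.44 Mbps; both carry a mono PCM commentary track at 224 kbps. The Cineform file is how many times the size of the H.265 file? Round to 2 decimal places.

186.74

22 min = 1320 s
Audio: 224 kbps = 0.224 Mbps.
Cineform: 684.224 Mbps × 1320 s = 903175.7 Mb = 112.897 GB.
H.265: 3.664 Mbps × 1320 s = 4836.5 Mb = 0.605 GB.
Ratio: 112.897 / 0.605 = 186.742.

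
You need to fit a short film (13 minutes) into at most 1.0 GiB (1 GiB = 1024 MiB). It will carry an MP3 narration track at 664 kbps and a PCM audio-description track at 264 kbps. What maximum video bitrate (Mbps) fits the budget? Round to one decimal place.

10.1 Mbps

Budget: 1.0 GiB = 8589.9 Mb.
13 min = 780 s
Total bitrate budget: 8589.9 Mb / 780 s = 11.013 Mbps.
Audio total: 664 + 264 = 928 kbps = 0.928 Mbps.
Video: 11.013 − 0.928 = 10.085 Mbps.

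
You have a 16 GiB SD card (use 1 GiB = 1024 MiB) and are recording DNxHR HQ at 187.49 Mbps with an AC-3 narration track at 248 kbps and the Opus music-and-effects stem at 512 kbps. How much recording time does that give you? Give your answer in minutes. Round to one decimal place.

12.2 minutes

Audio total: 248 + 512 = 760 kbps = 0.760 Mbps.
Total bitrate: 187.49 + 0.760 = 188.250 Mbps.
Capacity: 16 GiB = 137,439 Mb.
Recording time: 137,439 / 188.250 = 730.1 s ≈ 12.2 minutes.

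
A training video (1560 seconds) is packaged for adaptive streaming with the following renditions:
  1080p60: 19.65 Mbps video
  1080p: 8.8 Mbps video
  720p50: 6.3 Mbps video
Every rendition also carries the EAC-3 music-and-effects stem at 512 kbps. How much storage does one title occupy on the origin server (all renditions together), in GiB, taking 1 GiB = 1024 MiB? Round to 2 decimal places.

Audio: 512 kbps = 0.512 Mbps.
Sum of rendition bitrates: (19.65+0.512) + (8.8+0.512) + (6.3+0.512) = 36.286 Mbps.
× 1560 s = 56,606 Mb = 7,076 MB = 6.590 GiB.

6.59 GiB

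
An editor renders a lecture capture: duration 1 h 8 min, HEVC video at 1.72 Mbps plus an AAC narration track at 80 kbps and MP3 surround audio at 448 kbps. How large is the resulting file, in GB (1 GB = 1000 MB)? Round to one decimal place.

1.1 GB

1 h 8 min = 68 min = 4080 s
Audio total: 80 + 448 = 528 kbps = 0.528 Mbps.
Total bitrate: 1.72 + 0.528 = 2.248 Mbps.
Stream data: 2.248 Mbps × 4080 s = 9171.8 Mb.
9,172 Mb ÷ 8 = 1,146 MB → 1.146 GB.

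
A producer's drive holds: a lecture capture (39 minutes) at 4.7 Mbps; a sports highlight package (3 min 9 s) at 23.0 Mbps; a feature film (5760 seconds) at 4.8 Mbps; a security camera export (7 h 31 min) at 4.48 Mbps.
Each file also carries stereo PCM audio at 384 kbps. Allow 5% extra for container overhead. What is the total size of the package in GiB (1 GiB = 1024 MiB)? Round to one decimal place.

21.7 GiB

Audio: 384 kbps = 0.384 Mbps.
lecture capture: 5.084 Mbps × 2340 s × 1.05 = 12491.4 Mb
sports highlight package: 23.384 Mbps × 189 s × 1.05 = 4640.6 Mb
feature film: 5.184 Mbps × 5760 s × 1.05 = 31352.8 Mb
security camera export: 4.864 Mbps × 27060 s × 1.05 = 138200.8 Mb
Total: 186685.6 Mb = 23335.7 MB.
= 21.73 GiB.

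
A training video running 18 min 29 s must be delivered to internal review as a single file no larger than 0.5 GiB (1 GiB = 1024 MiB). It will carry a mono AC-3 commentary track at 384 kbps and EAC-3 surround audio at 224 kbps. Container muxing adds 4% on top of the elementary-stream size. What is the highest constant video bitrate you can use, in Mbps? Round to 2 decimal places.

Budget: 0.5 GiB = 4295.0 Mb.
Stream payload after overhead: 4295.0 / 1.04 = 4129.8 Mb.
18 min 29 s = 1109 s
Total bitrate budget: 4129.8 Mb / 1109 s = 3.724 Mbps.
Audio total: 384 + 224 = 608 kbps = 0.608 Mbps.
Video: 3.724 − 0.608 = 3.116 Mbps.

3.12 Mbps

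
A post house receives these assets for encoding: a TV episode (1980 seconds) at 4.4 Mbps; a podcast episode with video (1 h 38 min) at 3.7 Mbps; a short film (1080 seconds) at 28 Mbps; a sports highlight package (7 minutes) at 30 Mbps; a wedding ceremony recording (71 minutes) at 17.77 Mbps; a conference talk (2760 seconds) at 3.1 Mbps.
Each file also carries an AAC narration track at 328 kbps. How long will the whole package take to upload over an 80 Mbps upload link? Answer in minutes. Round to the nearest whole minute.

Audio: 328 kbps = 0.328 Mbps.
TV episode: 4.728 Mbps × 1980 s = 9361.4 Mb
podcast episode with video: 4.028 Mbps × 5880 s = 23684.6 Mb
short film: 28.328 Mbps × 1080 s = 30594.2 Mb
sports highlight package: 30.328 Mbps × 420 s = 12737.8 Mb
wedding ceremony recording: 18.098 Mbps × 4260 s = 77097.5 Mb
conference talk: 3.428 Mbps × 2760 s = 9461.3 Mb
Total: 162936.8 Mb = 20367.1 MB.
At 80 Mbps: 162936.8 / 80 = 2037 s ≈ 33.9 minutes.

34 minutes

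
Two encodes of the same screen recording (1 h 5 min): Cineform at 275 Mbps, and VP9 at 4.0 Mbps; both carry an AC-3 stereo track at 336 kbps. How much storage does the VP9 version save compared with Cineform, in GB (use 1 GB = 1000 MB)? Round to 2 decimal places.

1 h 5 min = 65 min = 3900 s
Audio: 336 kbps = 0.336 Mbps.
Cineform: 275.336 Mbps × 3900 s = 1073810.4 Mb = 134.226 GB.
VP9: 4.336 Mbps × 3900 s = 16910.4 Mb = 2.114 GB.
Saving: 134.226 − 2.114 = 132.113 GB.

132.11 GB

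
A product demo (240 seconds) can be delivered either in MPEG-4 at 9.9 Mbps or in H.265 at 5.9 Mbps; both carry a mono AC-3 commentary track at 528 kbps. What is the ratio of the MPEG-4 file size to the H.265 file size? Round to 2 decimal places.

1.62

Audio: 528 kbps = 0.528 Mbps.
MPEG-4: 10.428 Mbps × 240 s = 2502.7 Mb = 312.840 MB.
H.265: 6.428 Mbps × 240 s = 1542.7 Mb = 192.840 MB.
Ratio: 312.840 / 192.840 = 1.622.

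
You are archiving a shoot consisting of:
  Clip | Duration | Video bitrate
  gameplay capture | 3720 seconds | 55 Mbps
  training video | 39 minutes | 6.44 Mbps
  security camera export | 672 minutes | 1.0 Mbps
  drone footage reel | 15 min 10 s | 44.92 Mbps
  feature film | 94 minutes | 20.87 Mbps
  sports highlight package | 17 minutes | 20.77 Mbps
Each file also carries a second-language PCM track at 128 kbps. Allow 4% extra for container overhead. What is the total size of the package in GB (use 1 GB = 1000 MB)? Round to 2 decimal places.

Audio: 128 kbps = 0.128 Mbps.
gameplay capture: 55.128 Mbps × 3720 s × 1.04 = 213279.2 Mb
training video: 6.568 Mbps × 2340 s × 1.04 = 15983.9 Mb
security camera export: 1.128 Mbps × 40320 s × 1.04 = 47300.2 Mb
drone footage reel: 45.048 Mbps × 910 s × 1.04 = 42633.4 Mb
feature film: 20.998 Mbps × 5640 s × 1.04 = 123165.9 Mb
sports highlight package: 20.898 Mbps × 1020 s × 1.04 = 22168.6 Mb
Total: 464531.2 Mb = 58066.4 MB.
= 58.07 GB.

58.07 GB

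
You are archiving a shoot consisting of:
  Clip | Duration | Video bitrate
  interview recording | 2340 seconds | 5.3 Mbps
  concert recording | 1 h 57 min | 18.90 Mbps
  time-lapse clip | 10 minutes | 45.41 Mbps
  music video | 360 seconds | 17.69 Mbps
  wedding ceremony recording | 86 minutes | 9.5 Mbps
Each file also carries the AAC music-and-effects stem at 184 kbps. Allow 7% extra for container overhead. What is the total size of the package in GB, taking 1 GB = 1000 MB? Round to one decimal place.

Audio: 184 kbps = 0.184 Mbps.
interview recording: 5.484 Mbps × 2340 s × 1.07 = 13730.8 Mb
concert recording: 19.084 Mbps × 7020 s × 1.07 = 143347.6 Mb
time-lapse clip: 45.594 Mbps × 600 s × 1.07 = 29271.3 Mb
music video: 17.874 Mbps × 360 s × 1.07 = 6885.1 Mb
wedding ceremony recording: 9.684 Mbps × 5160 s × 1.07 = 53467.3 Mb
Total: 246702.1 Mb = 30837.8 MB.
= 30.84 GB.

30.8 GB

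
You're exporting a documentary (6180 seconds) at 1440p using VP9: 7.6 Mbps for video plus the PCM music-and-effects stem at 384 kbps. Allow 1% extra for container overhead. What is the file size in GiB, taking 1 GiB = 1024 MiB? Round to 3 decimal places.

5.802 GiB

Audio: 384 kbps = 0.384 Mbps.
Total bitrate: 7.6 + 0.384 = 7.984 Mbps.
Stream data: 7.984 Mbps × 6180 s = 49341.1 Mb.
With 1% container overhead: ×1.01.
49,835 Mb = 6,229,316,400 bytes ÷ 1,073,741,824 = 5.802 GiB.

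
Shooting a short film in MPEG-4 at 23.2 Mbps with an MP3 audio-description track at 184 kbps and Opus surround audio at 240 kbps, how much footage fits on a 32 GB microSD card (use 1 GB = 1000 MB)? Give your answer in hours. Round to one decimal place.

Audio total: 184 + 240 = 424 kbps = 0.424 Mbps.
Total bitrate: 23.2 + 0.424 = 23.624 Mbps.
Capacity: 32 GB = 256,000 Mb.
Recording time: 256,000 / 23.624 = 10,836 s ≈ 3.01 hours.

3.0 hours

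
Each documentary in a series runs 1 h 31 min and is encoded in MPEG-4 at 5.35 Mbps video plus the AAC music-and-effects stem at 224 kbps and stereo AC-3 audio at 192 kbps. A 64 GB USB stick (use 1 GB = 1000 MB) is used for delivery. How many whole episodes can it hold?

16

1 h 31 min = 91 min = 5460 s
Audio total: 224 + 192 = 416 kbps = 0.416 Mbps.
Total bitrate: 5.766 Mbps.
Per item: 5.766 Mbps × 5460 s = 31,482 Mb = 3,935 MB.
Capacity: 64 GB = 512,000 Mb; 16.26 items → 16 complete.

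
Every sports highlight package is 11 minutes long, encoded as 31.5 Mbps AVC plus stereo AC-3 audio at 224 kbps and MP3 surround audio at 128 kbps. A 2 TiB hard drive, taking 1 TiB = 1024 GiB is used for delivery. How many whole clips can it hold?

836

11 min = 660 s
Audio total: 224 + 128 = 352 kbps = 0.352 Mbps.
Total bitrate: 31.852 Mbps.
Per item: 31.852 Mbps × 660 s = 21,022 Mb = 2,628 MB.
Capacity: 2 TiB = 17,592,186 Mb; 836.83 items → 836 complete.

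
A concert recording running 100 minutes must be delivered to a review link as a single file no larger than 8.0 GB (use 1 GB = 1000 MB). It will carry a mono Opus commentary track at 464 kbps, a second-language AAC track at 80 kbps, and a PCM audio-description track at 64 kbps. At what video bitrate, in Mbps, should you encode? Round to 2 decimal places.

Budget: 8.0 GB = 64000.0 Mb.
100 min = 6000 s
Total bitrate budget: 64000.0 Mb / 6000 s = 10.667 Mbps.
Audio total: 464 + 80 + 64 = 608 kbps = 0.608 Mbps.
Video: 10.667 − 0.608 = 10.059 Mbps.

10.06 Mbps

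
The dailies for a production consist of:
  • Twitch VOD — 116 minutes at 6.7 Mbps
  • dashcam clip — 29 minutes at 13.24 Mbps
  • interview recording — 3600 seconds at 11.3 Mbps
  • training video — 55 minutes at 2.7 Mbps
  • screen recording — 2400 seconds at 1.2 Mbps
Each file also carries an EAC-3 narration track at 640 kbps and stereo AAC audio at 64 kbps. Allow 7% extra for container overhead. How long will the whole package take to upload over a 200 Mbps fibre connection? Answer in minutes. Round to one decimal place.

Audio total: 640 + 64 = 704 kbps = 0.704 Mbps.
Twitch VOD: 7.404 Mbps × 6960 s × 1.07 = 55139.1 Mb
dashcam clip: 13.944 Mbps × 1740 s × 1.07 = 25960.9 Mb
interview recording: 12.004 Mbps × 3600 s × 1.07 = 46239.4 Mb
training video: 3.404 Mbps × 3300 s × 1.07 = 12019.5 Mb
screen recording: 1.904 Mbps × 2400 s × 1.07 = 4889.5 Mb
Total: 144248.4 Mb = 18031.1 MB.
At 200 Mbps: 144248.4 / 200 = 721 s ≈ 12 minutes.

12.0 minutes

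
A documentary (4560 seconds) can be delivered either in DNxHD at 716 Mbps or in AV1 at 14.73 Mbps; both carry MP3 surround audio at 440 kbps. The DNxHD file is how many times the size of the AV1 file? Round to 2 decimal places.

Audio: 440 kbps = 0.440 Mbps.
DNxHD: 716.440 Mbps × 4560 s = 3266966.4 Mb = 408.371 GB.
AV1: 15.170 Mbps × 4560 s = 69175.2 Mb = 8.647 GB.
Ratio: 408.371 / 8.647 = 47.227.

47.23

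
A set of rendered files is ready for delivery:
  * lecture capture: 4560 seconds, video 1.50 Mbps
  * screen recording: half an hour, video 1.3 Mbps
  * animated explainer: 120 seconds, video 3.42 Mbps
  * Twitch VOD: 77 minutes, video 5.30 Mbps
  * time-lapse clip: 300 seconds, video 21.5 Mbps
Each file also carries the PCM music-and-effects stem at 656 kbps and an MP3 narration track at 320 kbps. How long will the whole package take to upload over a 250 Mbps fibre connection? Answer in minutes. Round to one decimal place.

3.4 minutes

Audio total: 656 + 320 = 976 kbps = 0.976 Mbps.
lecture capture: 2.476 Mbps × 4560 s = 11290.6 Mb
screen recording: 2.276 Mbps × 1800 s = 4096.8 Mb
animated explainer: 4.396 Mbps × 120 s = 527.5 Mb
Twitch VOD: 6.276 Mbps × 4620 s = 28995.1 Mb
time-lapse clip: 22.476 Mbps × 300 s = 6742.8 Mb
Total: 51652.8 Mb = 6456.6 MB.
At 250 Mbps: 51652.8 / 250 = 207 s ≈ 3.44 minutes.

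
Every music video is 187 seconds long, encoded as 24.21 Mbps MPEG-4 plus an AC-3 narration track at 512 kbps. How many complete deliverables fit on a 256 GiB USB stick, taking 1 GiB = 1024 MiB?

475

Audio: 512 kbps = 0.512 Mbps.
Total bitrate: 24.722 Mbps.
Per item: 24.722 Mbps × 187 s = 4,623 Mb = 577.9 MB.
Capacity: 256 GiB = 2,199,023 Mb; 475.67 items → 475 complete.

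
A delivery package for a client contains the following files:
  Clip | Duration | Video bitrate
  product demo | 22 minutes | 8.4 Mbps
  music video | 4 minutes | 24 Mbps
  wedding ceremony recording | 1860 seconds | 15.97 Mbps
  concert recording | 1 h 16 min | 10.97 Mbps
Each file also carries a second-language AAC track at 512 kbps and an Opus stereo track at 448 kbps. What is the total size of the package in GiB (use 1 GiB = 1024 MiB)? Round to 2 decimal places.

12.13 GiB

Audio total: 512 + 448 = 960 kbps = 0.960 Mbps.
product demo: 9.360 Mbps × 1320 s = 12355.2 Mb
music video: 24.960 Mbps × 240 s = 5990.4 Mb
wedding ceremony recording: 16.930 Mbps × 1860 s = 31489.8 Mb
concert recording: 11.930 Mbps × 4560 s = 54400.8 Mb
Total: 104236.2 Mb = 13029.5 MB.
= 12.13 GiB.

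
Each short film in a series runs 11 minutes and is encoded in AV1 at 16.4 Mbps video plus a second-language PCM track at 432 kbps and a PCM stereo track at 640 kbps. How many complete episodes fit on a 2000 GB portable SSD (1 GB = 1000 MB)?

1387

11 min = 660 s
Audio total: 432 + 640 = 1072 kbps = 1.072 Mbps.
Total bitrate: 17.472 Mbps.
Per item: 17.472 Mbps × 660 s = 11,532 Mb = 1,441 MB.
Capacity: 2000 GB = 16,000,000 Mb; 1387.50 items → 1387 complete.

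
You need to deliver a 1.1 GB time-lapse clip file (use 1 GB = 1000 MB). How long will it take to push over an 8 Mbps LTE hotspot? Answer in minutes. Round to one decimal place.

18.3 minutes

File: 1.1 GB = 8800.0 Mb.
At 8 Mbps: 8800.0 / 8 = 1100.0 s ≈ 18.3 minutes.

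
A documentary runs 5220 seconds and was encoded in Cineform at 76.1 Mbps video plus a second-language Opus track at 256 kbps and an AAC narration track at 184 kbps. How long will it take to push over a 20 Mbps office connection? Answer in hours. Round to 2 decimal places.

Audio total: 256 + 184 = 440 kbps = 0.440 Mbps.
Total bitrate: 76.540 Mbps.
File: 76.540 Mbps × 5220 s = 399538.8 Mb.
At 20 Mbps: 399538.8 / 20 = 19976.9 s ≈ 5.55 hours.

5.55 hours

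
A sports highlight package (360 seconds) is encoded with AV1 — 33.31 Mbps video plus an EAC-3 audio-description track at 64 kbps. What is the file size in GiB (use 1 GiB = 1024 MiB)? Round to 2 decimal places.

Audio: 64 kbps = 0.064 Mbps.
Total bitrate: 33.31 + 0.064 = 33.374 Mbps.
Stream data: 33.374 Mbps × 360 s = 12014.6 Mb.
12,015 Mb = 1,501,830,000 bytes ÷ 1,073,741,824 = 1.399 GiB.

1.40 GiB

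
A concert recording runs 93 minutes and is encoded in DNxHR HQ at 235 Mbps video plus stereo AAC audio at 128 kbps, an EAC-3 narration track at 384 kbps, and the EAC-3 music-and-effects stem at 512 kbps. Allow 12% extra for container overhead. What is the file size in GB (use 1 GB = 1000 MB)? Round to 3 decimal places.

93 min = 5580 s
Audio total: 128 + 384 + 512 = 1024 kbps = 1.024 Mbps.
Total bitrate: 235 + 1.024 = 236.024 Mbps.
Stream data: 236.024 Mbps × 5580 s = 1317013.9 Mb.
With 12% container overhead: ×1.12.
1,475,056 Mb ÷ 8 = 184,382 MB → 184.4 GB.

184.382 GB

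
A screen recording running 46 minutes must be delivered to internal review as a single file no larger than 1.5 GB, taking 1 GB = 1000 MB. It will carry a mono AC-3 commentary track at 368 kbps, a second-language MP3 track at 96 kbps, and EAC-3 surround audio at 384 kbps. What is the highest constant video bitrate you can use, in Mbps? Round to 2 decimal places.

3.50 Mbps

Budget: 1.5 GB = 12000.0 Mb.
46 min = 2760 s
Total bitrate budget: 12000.0 Mb / 2760 s = 4.348 Mbps.
Audio total: 368 + 96 + 384 = 848 kbps = 0.848 Mbps.
Video: 4.348 − 0.848 = 3.500 Mbps.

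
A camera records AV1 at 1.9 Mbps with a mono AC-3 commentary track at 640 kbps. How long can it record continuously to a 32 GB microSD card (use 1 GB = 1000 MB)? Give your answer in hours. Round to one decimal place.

28.0 hours

Audio: 640 kbps = 0.640 Mbps.
Total bitrate: 1.9 + 0.640 = 2.540 Mbps.
Capacity: 32 GB = 256,000 Mb.
Recording time: 256,000 / 2.540 = 100,787 s ≈ 28.0 hours.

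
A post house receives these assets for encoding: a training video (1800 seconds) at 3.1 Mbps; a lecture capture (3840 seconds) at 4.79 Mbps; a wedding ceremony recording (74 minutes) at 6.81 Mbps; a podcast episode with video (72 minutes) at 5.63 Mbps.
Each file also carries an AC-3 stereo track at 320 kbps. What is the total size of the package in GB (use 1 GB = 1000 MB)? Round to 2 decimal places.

Audio: 320 kbps = 0.320 Mbps.
training video: 3.420 Mbps × 1800 s = 6156.0 Mb
lecture capture: 5.110 Mbps × 3840 s = 19622.4 Mb
wedding ceremony recording: 7.130 Mbps × 4440 s = 31657.2 Mb
podcast episode with video: 5.950 Mbps × 4320 s = 25704.0 Mb
Total: 83139.6 Mb = 10392.5 MB.
= 10.39 GB.

10.39 GB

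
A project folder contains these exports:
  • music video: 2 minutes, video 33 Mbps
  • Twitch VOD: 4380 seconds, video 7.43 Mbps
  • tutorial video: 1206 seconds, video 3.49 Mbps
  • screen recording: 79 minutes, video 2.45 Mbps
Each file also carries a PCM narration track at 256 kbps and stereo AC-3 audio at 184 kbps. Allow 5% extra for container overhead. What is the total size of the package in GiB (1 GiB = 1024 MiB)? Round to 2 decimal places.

Audio total: 256 + 184 = 440 kbps = 0.440 Mbps.
music video: 33.440 Mbps × 120 s × 1.05 = 4213.4 Mb
Twitch VOD: 7.870 Mbps × 4380 s × 1.05 = 36194.1 Mb
tutorial video: 3.930 Mbps × 1206 s × 1.05 = 4976.6 Mb
screen recording: 2.890 Mbps × 4740 s × 1.05 = 14383.5 Mb
Total: 59767.7 Mb = 7471.0 MB.
= 6.958 GiB.

6.96 GiB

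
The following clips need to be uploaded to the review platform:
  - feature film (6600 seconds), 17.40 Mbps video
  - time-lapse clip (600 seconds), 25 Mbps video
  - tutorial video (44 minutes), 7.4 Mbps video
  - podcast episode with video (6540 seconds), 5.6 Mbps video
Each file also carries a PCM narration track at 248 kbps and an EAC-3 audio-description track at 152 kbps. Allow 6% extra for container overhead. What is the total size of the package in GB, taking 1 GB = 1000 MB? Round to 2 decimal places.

25.51 GB

Audio total: 248 + 152 = 400 kbps = 0.400 Mbps.
feature film: 17.800 Mbps × 6600 s × 1.06 = 124528.8 Mb
time-lapse clip: 25.400 Mbps × 600 s × 1.06 = 16154.4 Mb
tutorial video: 7.800 Mbps × 2640 s × 1.06 = 21827.5 Mb
podcast episode with video: 6.000 Mbps × 6540 s × 1.06 = 41594.4 Mb
Total: 204105.1 Mb = 25513.1 MB.
= 25.51 GB.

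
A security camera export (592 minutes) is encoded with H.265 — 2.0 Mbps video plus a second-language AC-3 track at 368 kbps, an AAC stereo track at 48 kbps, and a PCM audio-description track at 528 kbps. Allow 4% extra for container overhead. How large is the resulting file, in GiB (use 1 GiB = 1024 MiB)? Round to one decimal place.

592 min = 35520 s
Audio total: 368 + 48 + 528 = 944 kbps = 0.944 Mbps.
Total bitrate: 2.0 + 0.944 = 2.944 Mbps.
Stream data: 2.944 Mbps × 35520 s = 104570.9 Mb.
With 4% container overhead: ×1.04.
108,754 Mb = 13,594,214,400 bytes ÷ 1,073,741,824 = 12.66 GiB.

12.7 GiB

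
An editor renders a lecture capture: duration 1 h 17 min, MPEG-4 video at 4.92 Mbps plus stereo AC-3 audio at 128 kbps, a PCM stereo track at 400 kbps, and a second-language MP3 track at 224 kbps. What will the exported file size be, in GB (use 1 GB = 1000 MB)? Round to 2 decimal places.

1 h 17 min = 77 min = 4620 s
Audio total: 128 + 400 + 224 = 752 kbps = 0.752 Mbps.
Total bitrate: 4.92 + 0.752 = 5.672 Mbps.
Stream data: 5.672 Mbps × 4620 s = 26204.6 Mb.
26,205 Mb ÷ 8 = 3,276 MB → 3.276 GB.

3.28 GB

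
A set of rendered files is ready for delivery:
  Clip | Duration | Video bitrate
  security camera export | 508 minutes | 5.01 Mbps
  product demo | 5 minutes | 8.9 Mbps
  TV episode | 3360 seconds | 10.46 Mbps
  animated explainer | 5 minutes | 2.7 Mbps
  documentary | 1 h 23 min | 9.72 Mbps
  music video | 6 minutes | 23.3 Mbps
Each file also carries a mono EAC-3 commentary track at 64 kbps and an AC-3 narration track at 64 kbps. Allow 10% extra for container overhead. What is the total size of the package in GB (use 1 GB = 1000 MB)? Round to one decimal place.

34.8 GB

Audio total: 64 + 64 = 128 kbps = 0.128 Mbps.
security camera export: 5.138 Mbps × 30480 s × 1.10 = 172266.9 Mb
product demo: 9.028 Mbps × 300 s × 1.10 = 2979.2 Mb
TV episode: 10.588 Mbps × 3360 s × 1.10 = 39133.2 Mb
animated explainer: 2.828 Mbps × 300 s × 1.10 = 933.2 Mb
documentary: 9.848 Mbps × 4980 s × 1.10 = 53947.3 Mb
music video: 23.428 Mbps × 360 s × 1.10 = 9277.5 Mb
Total: 278537.4 Mb = 34817.2 MB.
= 34.82 GB.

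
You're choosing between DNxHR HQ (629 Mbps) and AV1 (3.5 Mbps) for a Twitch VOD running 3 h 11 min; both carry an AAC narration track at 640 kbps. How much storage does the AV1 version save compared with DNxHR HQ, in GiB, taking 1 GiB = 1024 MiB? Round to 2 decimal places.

834.49 GiB

3 h 11 min = 191 min = 11460 s
Audio: 640 kbps = 0.640 Mbps.
DNxHR HQ: 629.640 Mbps × 11460 s = 7215674.4 Mb = 840.015 GiB.
AV1: 4.140 Mbps × 11460 s = 47444.4 Mb = 5.523 GiB.
Saving: 840.015 − 5.523 = 834.492 GiB.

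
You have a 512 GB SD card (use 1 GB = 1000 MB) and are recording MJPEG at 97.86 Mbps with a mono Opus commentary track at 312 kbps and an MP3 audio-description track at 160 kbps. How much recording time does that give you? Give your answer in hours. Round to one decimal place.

Audio total: 312 + 160 = 472 kbps = 0.472 Mbps.
Total bitrate: 97.86 + 0.472 = 98.332 Mbps.
Capacity: 512 GB = 4,096,000 Mb.
Recording time: 4,096,000 / 98.332 = 41,655 s ≈ 11.6 hours.

11.6 hours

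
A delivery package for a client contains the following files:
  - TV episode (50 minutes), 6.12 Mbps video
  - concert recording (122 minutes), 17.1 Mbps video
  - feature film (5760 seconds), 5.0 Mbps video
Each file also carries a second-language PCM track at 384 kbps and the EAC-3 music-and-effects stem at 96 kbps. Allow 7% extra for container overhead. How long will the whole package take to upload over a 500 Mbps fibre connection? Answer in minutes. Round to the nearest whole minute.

Audio total: 384 + 96 = 480 kbps = 0.480 Mbps.
TV episode: 6.600 Mbps × 3000 s × 1.07 = 21186.0 Mb
concert recording: 17.580 Mbps × 7320 s × 1.07 = 137693.6 Mb
feature film: 5.480 Mbps × 5760 s × 1.07 = 33774.3 Mb
Total: 192653.9 Mb = 24081.7 MB.
At 500 Mbps: 192653.9 / 500 = 385 s ≈ 6.42 minutes.

6 minutes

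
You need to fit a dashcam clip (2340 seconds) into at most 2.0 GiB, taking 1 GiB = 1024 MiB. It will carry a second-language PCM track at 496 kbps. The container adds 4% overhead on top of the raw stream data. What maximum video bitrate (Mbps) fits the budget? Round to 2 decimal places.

6.56 Mbps

Budget: 2.0 GiB = 17179.9 Mb.
Stream payload after overhead: 17179.9 / 1.04 = 16519.1 Mb.
Total bitrate budget: 16519.1 Mb / 2340 s = 7.059 Mbps.
Audio: 496 kbps = 0.496 Mbps.
Video: 7.059 − 0.496 = 6.563 Mbps.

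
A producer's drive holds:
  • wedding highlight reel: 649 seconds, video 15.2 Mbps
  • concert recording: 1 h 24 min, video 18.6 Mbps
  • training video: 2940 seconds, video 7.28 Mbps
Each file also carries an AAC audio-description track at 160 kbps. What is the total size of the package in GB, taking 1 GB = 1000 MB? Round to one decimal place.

15.8 GB

Audio: 160 kbps = 0.160 Mbps.
wedding highlight reel: 15.360 Mbps × 649 s = 9968.6 Mb
concert recording: 18.760 Mbps × 5040 s = 94550.4 Mb
training video: 7.440 Mbps × 2940 s = 21873.6 Mb
Total: 126392.6 Mb = 15799.1 MB.
= 15.80 GB.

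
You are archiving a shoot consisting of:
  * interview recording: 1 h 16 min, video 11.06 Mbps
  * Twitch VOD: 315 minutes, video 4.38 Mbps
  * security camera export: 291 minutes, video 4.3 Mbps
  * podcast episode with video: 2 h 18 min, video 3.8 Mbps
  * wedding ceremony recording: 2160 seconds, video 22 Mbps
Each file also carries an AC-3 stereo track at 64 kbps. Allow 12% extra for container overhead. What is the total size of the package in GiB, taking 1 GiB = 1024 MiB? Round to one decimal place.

37.9 GiB

Audio: 64 kbps = 0.064 Mbps.
interview recording: 11.124 Mbps × 4560 s × 1.12 = 56812.5 Mb
Twitch VOD: 4.444 Mbps × 18900 s × 1.12 = 94070.6 Mb
security camera export: 4.364 Mbps × 17460 s × 1.12 = 85338.9 Mb
podcast episode with video: 3.864 Mbps × 8280 s × 1.12 = 35833.2 Mb
wedding ceremony recording: 22.064 Mbps × 2160 s × 1.12 = 53377.2 Mb
Total: 325432.4 Mb = 40679.0 MB.
= 37.89 GiB.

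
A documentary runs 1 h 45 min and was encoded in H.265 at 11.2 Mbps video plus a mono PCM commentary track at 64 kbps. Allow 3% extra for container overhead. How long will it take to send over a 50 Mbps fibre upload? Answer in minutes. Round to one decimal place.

1 h 45 min = 105 min = 6300 s
Audio: 64 kbps = 0.064 Mbps.
Total bitrate: 11.264 Mbps.
File: 11.264 Mbps × 6300 s = 70963.2 Mb.
With 3% container overhead: ×1.03. → 73092.1 Mb.
At 50 Mbps: 73092.1 / 50 = 1461.8 s ≈ 24.4 minutes.

24.4 minutes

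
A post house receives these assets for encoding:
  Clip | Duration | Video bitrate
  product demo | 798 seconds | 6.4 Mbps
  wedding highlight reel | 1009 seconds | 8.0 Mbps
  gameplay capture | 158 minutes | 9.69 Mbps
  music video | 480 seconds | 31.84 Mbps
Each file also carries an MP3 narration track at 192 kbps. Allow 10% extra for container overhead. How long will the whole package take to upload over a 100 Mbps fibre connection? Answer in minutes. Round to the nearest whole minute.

Audio: 192 kbps = 0.192 Mbps.
product demo: 6.592 Mbps × 798 s × 1.10 = 5786.5 Mb
wedding highlight reel: 8.192 Mbps × 1009 s × 1.10 = 9092.3 Mb
gameplay capture: 9.882 Mbps × 9480 s × 1.10 = 103049.5 Mb
music video: 32.032 Mbps × 480 s × 1.10 = 16912.9 Mb
Total: 134841.2 Mb = 16855.1 MB.
At 100 Mbps: 134841.2 / 100 = 1348 s ≈ 22.5 minutes.

22 minutes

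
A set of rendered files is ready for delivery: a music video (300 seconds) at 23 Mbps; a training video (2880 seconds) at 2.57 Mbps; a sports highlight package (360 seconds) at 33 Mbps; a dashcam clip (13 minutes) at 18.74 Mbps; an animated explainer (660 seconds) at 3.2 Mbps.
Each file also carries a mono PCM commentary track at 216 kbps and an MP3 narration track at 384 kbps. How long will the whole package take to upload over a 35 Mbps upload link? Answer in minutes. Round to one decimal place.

Audio total: 216 + 384 = 600 kbps = 0.600 Mbps.
music video: 23.600 Mbps × 300 s = 7080.0 Mb
training video: 3.170 Mbps × 2880 s = 9129.6 Mb
sports highlight package: 33.600 Mbps × 360 s = 12096.0 Mb
dashcam clip: 19.340 Mbps × 780 s = 15085.2 Mb
animated explainer: 3.800 Mbps × 660 s = 2508.0 Mb
Total: 45898.8 Mb = 5737.4 MB.
At 35 Mbps: 45898.8 / 35 = 1311 s ≈ 21.9 minutes.

21.9 minutes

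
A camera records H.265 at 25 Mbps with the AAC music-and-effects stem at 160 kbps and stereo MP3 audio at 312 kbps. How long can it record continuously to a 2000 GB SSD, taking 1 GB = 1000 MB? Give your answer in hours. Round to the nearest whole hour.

174 hours

Audio total: 160 + 312 = 472 kbps = 0.472 Mbps.
Total bitrate: 25 + 0.472 = 25.472 Mbps.
Capacity: 2000 GB = 16,000,000 Mb.
Recording time: 16,000,000 / 25.472 = 628,141 s ≈ 174 hours.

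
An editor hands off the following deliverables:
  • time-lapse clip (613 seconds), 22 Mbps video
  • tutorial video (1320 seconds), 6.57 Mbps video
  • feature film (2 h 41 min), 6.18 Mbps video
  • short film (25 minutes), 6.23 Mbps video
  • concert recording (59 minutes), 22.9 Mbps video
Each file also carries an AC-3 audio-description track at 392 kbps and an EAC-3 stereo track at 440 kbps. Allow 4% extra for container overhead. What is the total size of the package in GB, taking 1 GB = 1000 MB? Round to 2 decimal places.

24.19 GB

Audio total: 392 + 440 = 832 kbps = 0.832 Mbps.
time-lapse clip: 22.832 Mbps × 613 s × 1.04 = 14555.9 Mb
tutorial video: 7.402 Mbps × 1320 s × 1.04 = 10161.5 Mb
feature film: 7.012 Mbps × 9660 s × 1.04 = 70445.4 Mb
short film: 7.062 Mbps × 1500 s × 1.04 = 11016.7 Mb
concert recording: 23.732 Mbps × 3540 s × 1.04 = 87371.7 Mb
Total: 193551.1 Mb = 24193.9 MB.
= 24.19 GB.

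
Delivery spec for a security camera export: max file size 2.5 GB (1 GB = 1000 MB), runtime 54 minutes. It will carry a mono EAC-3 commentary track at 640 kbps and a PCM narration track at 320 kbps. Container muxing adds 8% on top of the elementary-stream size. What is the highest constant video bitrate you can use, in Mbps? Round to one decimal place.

4.8 Mbps

Budget: 2.5 GB = 20000.0 Mb.
Stream payload after overhead: 20000.0 / 1.08 = 18518.5 Mb.
54 min = 3240 s
Total bitrate budget: 18518.5 Mb / 3240 s = 5.716 Mbps.
Audio total: 640 + 320 = 960 kbps = 0.960 Mbps.
Video: 5.716 − 0.960 = 4.756 Mbps.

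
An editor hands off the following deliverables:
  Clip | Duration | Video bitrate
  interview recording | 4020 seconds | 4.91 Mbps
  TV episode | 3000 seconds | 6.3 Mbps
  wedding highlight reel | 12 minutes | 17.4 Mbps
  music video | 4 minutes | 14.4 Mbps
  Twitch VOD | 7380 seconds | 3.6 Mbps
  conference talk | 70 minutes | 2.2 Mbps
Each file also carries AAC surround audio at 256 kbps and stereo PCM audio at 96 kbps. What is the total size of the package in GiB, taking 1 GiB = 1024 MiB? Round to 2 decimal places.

Audio total: 256 + 96 = 352 kbps = 0.352 Mbps.
interview recording: 5.262 Mbps × 4020 s = 21153.2 Mb
TV episode: 6.652 Mbps × 3000 s = 19956.0 Mb
wedding highlight reel: 17.752 Mbps × 720 s = 12781.4 Mb
music video: 14.752 Mbps × 240 s = 3540.5 Mb
Twitch VOD: 3.952 Mbps × 7380 s = 29165.8 Mb
conference talk: 2.552 Mbps × 4200 s = 10718.4 Mb
Total: 97315.3 Mb = 12164.4 MB.
= 11.33 GiB.

11.33 GiB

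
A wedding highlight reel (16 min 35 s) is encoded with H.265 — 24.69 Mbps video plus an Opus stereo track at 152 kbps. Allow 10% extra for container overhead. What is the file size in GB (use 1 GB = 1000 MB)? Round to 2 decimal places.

16 min 35 s = 995 s
Audio: 152 kbps = 0.152 Mbps.
Total bitrate: 24.69 + 0.152 = 24.842 Mbps.
Stream data: 24.842 Mbps × 995 s = 24717.8 Mb.
With 10% container overhead: ×1.10.
27,190 Mb ÷ 8 = 3,399 MB → 3.399 GB.

3.40 GB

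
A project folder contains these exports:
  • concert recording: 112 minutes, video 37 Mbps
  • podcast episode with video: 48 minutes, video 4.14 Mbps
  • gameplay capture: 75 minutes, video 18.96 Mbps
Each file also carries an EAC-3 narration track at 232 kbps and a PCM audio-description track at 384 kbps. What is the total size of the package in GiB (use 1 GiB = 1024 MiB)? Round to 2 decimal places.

41.28 GiB

Audio total: 232 + 384 = 616 kbps = 0.616 Mbps.
concert recording: 37.616 Mbps × 6720 s = 252779.5 Mb
podcast episode with video: 4.756 Mbps × 2880 s = 13697.3 Mb
gameplay capture: 19.576 Mbps × 4500 s = 88092.0 Mb
Total: 354568.8 Mb = 44321.1 MB.
= 41.28 GiB.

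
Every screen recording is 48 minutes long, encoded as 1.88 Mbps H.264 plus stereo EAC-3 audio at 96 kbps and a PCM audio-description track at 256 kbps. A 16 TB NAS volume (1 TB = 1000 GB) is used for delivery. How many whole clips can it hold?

48 min = 2880 s
Audio total: 96 + 256 = 352 kbps = 0.352 Mbps.
Total bitrate: 2.232 Mbps.
Per item: 2.232 Mbps × 2880 s = 6,428 Mb = 803.5 MB.
Capacity: 16 TB = 128,000,000 Mb; 19912.39 items → 19912 complete.

19912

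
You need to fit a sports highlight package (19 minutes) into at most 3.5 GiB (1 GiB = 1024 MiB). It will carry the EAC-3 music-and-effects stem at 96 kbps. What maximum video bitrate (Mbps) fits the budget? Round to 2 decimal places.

26.28 Mbps

Budget: 3.5 GiB = 30064.8 Mb.
19 min = 1140 s
Total bitrate budget: 30064.8 Mb / 1140 s = 26.373 Mbps.
Audio: 96 kbps = 0.096 Mbps.
Video: 26.373 − 0.096 = 26.277 Mbps.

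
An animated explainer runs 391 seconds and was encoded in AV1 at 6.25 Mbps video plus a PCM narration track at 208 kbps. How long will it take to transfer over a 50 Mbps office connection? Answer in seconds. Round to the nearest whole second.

51 seconds

Audio: 208 kbps = 0.208 Mbps.
Total bitrate: 6.458 Mbps.
File: 6.458 Mbps × 391 s = 2525.1 Mb.
At 50 Mbps: 2525.1 / 50 = 50.5 s ≈ 50.5 seconds.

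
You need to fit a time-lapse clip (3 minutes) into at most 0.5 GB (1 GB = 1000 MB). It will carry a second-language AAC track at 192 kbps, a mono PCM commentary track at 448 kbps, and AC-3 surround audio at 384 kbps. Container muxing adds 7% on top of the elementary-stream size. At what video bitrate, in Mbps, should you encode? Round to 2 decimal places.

19.74 Mbps

Budget: 0.5 GB = 4000.0 Mb.
Stream payload after overhead: 4000.0 / 1.07 = 3738.3 Mb.
3 min = 180 s
Total bitrate budget: 3738.3 Mb / 180 s = 20.768 Mbps.
Audio total: 192 + 448 + 384 = 1024 kbps = 1.024 Mbps.
Video: 20.768 − 1.024 = 19.744 Mbps.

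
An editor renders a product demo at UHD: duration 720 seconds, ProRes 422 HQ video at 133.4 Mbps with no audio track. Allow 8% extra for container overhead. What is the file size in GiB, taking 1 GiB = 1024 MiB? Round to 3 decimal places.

Total bitrate: 133.4 Mbps.
Stream data: 133.400 Mbps × 720 s = 96048.0 Mb.
With 8% container overhead: ×1.08.
103,732 Mb = 12,966,480,000 bytes ÷ 1,073,741,824 = 12.08 GiB.

12.076 GiB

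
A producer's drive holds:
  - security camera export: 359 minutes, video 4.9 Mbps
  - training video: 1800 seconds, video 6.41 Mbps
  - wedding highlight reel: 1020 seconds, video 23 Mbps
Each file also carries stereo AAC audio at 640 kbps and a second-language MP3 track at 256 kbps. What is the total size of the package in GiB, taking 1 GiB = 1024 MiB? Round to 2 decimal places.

18.90 GiB

Audio total: 640 + 256 = 896 kbps = 0.896 Mbps.
security camera export: 5.796 Mbps × 21540 s = 124845.8 Mb
training video: 7.306 Mbps × 1800 s = 13150.8 Mb
wedding highlight reel: 23.896 Mbps × 1020 s = 24373.9 Mb
Total: 162370.6 Mb = 20296.3 MB.
= 18.90 GiB.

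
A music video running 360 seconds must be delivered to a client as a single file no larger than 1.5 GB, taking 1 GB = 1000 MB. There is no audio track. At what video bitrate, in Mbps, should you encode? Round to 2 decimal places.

33.33 Mbps

Budget: 1.5 GB = 12000.0 Mb.
Total bitrate budget: 12000.0 Mb / 360 s = 33.333 Mbps.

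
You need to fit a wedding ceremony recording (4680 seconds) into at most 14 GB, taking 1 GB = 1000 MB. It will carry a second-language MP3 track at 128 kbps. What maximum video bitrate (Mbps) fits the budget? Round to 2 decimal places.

23.80 Mbps

Budget: 14 GB = 112000.0 Mb.
Total bitrate budget: 112000.0 Mb / 4680 s = 23.932 Mbps.
Audio: 128 kbps = 0.128 Mbps.
Video: 23.932 − 0.128 = 23.804 Mbps.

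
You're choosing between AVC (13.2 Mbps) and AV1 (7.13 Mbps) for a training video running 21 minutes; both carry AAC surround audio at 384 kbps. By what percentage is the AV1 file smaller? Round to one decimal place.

21 min = 1260 s
Audio: 384 kbps = 0.384 Mbps.
AVC: 13.584 Mbps × 1260 s = 17115.8 Mb = 1.993 GiB.
AV1: 7.514 Mbps × 1260 s = 9467.6 Mb = 1.102 GiB.
Reduction: (1 − 1.102/1.993) × 100 = 44.68%.

44.7%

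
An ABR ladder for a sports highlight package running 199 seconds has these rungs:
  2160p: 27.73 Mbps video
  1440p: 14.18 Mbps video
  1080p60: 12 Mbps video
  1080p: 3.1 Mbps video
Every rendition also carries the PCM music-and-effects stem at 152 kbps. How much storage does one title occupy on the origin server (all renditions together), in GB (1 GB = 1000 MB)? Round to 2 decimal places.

Audio: 152 kbps = 0.152 Mbps.
Sum of rendition bitrates: (27.73+0.152) + (14.18+0.152) + (12+0.152) + (3.1+0.152) = 57.618 Mbps.
× 199 s = 11,466 Mb = 1,433 MB = 1.433 GB.

1.43 GB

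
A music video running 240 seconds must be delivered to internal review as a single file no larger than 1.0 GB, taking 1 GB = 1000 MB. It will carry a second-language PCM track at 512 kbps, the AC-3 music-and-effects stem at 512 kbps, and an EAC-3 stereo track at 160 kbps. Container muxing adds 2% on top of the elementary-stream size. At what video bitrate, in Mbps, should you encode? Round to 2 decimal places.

Budget: 1.0 GB = 8000.0 Mb.
Stream payload after overhead: 8000.0 / 1.02 = 7843.1 Mb.
Total bitrate budget: 7843.1 Mb / 240 s = 32.680 Mbps.
Audio total: 512 + 512 + 160 = 1184 kbps = 1.184 Mbps.
Video: 32.680 − 1.184 = 31.496 Mbps.

31.50 Mbps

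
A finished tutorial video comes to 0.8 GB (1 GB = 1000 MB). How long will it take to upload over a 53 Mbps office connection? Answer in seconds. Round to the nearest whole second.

121 seconds

File: 0.8 GB = 6400.0 Mb.
At 53 Mbps: 6400.0 / 53 = 120.8 s ≈ 121 seconds.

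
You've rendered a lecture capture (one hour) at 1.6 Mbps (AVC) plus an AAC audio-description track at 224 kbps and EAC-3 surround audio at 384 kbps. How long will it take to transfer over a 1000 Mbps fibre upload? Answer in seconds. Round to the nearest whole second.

8 seconds

1 h = 3600 s
Audio total: 224 + 384 = 608 kbps = 0.608 Mbps.
Total bitrate: 2.208 Mbps.
File: 2.208 Mbps × 3600 s = 7948.8 Mb.
At 1000 Mbps: 7948.8 / 1000 = 7.9 s ≈ 7.95 seconds.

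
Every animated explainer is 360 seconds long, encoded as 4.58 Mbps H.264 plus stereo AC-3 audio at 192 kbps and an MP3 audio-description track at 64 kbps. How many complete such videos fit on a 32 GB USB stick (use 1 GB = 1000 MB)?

147

Audio total: 192 + 64 = 256 kbps = 0.256 Mbps.
Total bitrate: 4.836 Mbps.
Per item: 4.836 Mbps × 360 s = 1,741 Mb = 217.6 MB.
Capacity: 32 GB = 256,000 Mb; 147.05 items → 147 complete.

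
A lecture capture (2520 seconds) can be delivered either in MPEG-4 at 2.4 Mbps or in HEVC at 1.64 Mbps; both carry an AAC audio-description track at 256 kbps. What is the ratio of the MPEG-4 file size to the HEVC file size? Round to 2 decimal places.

Audio: 256 kbps = 0.256 Mbps.
MPEG-4: 2.656 Mbps × 2520 s = 6693.1 Mb = 0.779 GiB.
HEVC: 1.896 Mbps × 2520 s = 4777.9 Mb = 0.556 GiB.
Ratio: 0.779 / 0.556 = 1.401.

1.40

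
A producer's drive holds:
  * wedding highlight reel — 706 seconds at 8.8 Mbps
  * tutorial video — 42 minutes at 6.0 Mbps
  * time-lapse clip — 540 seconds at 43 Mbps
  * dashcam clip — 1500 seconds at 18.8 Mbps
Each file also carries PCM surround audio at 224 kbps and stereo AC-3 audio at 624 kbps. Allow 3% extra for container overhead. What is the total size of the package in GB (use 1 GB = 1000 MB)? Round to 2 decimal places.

9.94 GB

Audio total: 224 + 624 = 848 kbps = 0.848 Mbps.
wedding highlight reel: 9.648 Mbps × 706 s × 1.03 = 7015.8 Mb
tutorial video: 6.848 Mbps × 2520 s × 1.03 = 17774.7 Mb
time-lapse clip: 43.848 Mbps × 540 s × 1.03 = 24388.3 Mb
dashcam clip: 19.648 Mbps × 1500 s × 1.03 = 30356.2 Mb
Total: 79534.9 Mb = 9941.9 MB.
= 9.942 GB.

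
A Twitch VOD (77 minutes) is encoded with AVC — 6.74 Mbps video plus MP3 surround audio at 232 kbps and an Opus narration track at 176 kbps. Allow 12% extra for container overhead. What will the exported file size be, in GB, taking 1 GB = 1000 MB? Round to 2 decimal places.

4.62 GB

77 min = 4620 s
Audio total: 232 + 176 = 408 kbps = 0.408 Mbps.
Total bitrate: 6.74 + 0.408 = 7.148 Mbps.
Stream data: 7.148 Mbps × 4620 s = 33023.8 Mb.
With 12% container overhead: ×1.12.
36,987 Mb ÷ 8 = 4,623 MB → 4.623 GB.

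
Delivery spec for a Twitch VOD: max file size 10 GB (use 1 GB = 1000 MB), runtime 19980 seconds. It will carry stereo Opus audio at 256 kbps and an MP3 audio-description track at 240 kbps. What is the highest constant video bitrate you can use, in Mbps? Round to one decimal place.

3.5 Mbps

Budget: 10 GB = 80000.0 Mb.
Total bitrate budget: 80000.0 Mb / 19980 s = 4.004 Mbps.
Audio total: 256 + 240 = 496 kbps = 0.496 Mbps.
Video: 4.004 − 0.496 = 3.508 Mbps.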